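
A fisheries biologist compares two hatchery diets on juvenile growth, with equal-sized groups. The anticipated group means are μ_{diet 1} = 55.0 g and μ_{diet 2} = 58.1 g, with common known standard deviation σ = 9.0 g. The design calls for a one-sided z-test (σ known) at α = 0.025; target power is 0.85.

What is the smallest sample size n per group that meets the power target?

Standardized effect: d = |μ_{diet 1} − μ_{diet 2}| / σ = |55.0 − 58.1| / 9.0 = 0.3444
Set Φ(δ − 1.960) = 0.85; then δ − 1.960 = Φ⁻¹(0.85) = 1.036, giving δ = 2.996.
δ = d·√(n/2) ⇒ n = 2(δ/d)² = 2 × (2.996 / 0.3444)² = 151.35.
Round up to the next whole unit.

n = 152 per group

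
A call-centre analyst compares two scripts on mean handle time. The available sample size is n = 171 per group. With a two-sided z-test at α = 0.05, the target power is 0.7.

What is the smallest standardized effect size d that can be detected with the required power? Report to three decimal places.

d ≈ 0.269

Need Φ(δ − 1.960) = 0.7, so δ = 1.960 + 0.524 = 2.484.
(The second rejection-region term Φ(−δ − z_{α/2}) is negligible and dropped.)
δ = d·√(n/2) ⇒ d = δ/√(n/2) = 2.484/√(171/2) = 0.2687.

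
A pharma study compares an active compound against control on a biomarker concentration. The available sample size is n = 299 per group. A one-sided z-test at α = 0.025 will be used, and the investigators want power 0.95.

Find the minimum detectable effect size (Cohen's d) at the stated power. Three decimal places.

Required noncentrality: δ = z_{0.025} + z_{0.05} = 1.960 + 1.645 = 3.605.
δ = d·√(n/2) ⇒ d = δ/√(n/2) = 3.605/√(299/2) = 0.2948.

d ≈ 0.295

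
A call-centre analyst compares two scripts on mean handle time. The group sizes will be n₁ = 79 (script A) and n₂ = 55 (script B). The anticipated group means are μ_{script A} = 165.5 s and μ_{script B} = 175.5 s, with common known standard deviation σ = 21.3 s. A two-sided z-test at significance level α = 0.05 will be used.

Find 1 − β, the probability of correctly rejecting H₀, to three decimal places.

Power ≈ 0.762

Standardized effect: d = |μ_{script A} − μ_{script B}| / σ = |165.5 − 175.5| / 21.3 = 0.4695
Noncentrality parameter: δ = d / √(1/n₁ + 1/n₂) = 0.4695 / √(1/79 + 1/55) = 2.6734
Critical value for a two-sided test at α = 0.05: z_{α/2} = 1.960.
Power = Φ(δ − 1.960) + Φ(−δ − 1.960) = Φ(0.713) + Φ(-4.633) = 0.7622 + 0.0000 = 0.7622.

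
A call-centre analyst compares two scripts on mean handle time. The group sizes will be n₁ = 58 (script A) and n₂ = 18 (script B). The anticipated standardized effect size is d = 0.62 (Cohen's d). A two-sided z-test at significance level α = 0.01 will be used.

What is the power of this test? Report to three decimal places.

Power ≈ 0.391

Noncentrality parameter: δ = d / √(1/n₁ + 1/n₂) = 0.62 / √(1/58 + 1/18) = 2.2979
Two-sided α = 0.01 → critical value z_{0.005} = 2.576.
Power = Φ(δ − 2.576) + Φ(−δ − 2.576) = Φ(-0.278) + Φ(-4.874) = 0.3905 + 0.0000 = 0.3905.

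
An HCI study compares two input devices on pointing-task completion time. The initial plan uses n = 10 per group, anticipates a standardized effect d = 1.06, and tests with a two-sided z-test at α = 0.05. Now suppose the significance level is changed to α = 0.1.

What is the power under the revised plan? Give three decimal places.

Power ≈ 0.766

δ = d·√(n/2) = 1.06 × √(10/2) = 2.3702 (unchanged). New critical value: z_{0.05} = 1.645.
Revised power = Φ(δ − 1.645) + Φ(−δ − 1.645) = Φ(0.725) + Φ(-4.015) = 0.7659 + 0.0000 = 0.7659.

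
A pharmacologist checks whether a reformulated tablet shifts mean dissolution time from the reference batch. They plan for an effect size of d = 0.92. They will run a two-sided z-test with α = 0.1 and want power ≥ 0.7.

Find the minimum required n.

Set Φ(δ − 1.645) = 0.7; then δ − 1.645 = Φ⁻¹(0.7) = 0.524, giving δ = 2.169.
(The Φ(−δ − z_{α/2}) term is vanishingly small for δ > 0 and is dropped in the standard sample-size formula.)
δ = d·√n ⇒ n = (δ/d)² = (2.169 / 0.92)² = 5.56.
Rounding up, n = 6.

n = 6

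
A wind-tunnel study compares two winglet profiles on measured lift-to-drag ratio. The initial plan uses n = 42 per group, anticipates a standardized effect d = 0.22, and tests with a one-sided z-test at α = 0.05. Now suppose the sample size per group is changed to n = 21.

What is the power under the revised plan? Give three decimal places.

Power ≈ 0.176

With n = 21 per group: δ = d·√(n/2) = 0.22 × √(21/2) = 0.7129. Critical value z_{0.05} = 1.645.
Revised power = Φ(δ − 1.645) = Φ(-0.932) = 0.1757.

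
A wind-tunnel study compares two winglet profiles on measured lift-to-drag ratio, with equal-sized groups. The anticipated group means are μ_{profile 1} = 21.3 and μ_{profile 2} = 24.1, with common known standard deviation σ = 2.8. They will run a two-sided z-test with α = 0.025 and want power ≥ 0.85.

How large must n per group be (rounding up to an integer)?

n = 22 per group

Standardized effect: d = |μ_{profile 1} − μ_{profile 2}| / σ = |21.3 − 24.1| / 2.8 = 1.0000
Set Φ(δ − 2.241) = 0.85; then δ − 2.241 = Φ⁻¹(0.85) = 1.036, giving δ = 3.278.
(Ignoring the negligible lower-tail rejection probability gives the usual closed-form inversion.)
δ = d·√(n/2) ⇒ n = 2(δ/d)² = 2 × (3.278 / 1.0000)² = 21.49.
Rounding up, n = 22 per group.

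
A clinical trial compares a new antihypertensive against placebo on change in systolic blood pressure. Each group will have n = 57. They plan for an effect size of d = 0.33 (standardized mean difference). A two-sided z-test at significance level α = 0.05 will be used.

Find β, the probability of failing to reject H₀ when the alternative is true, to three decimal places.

Noncentrality parameter: δ = d·√(n/2) = 0.33 × √(57/2) = 1.7617
Critical value for a two-sided test at α = 0.05: z_{α/2} = 1.960.
Power = Φ(δ − 1.960) + Φ(−δ − 1.960) = Φ(-0.198) + Φ(-3.722) = 0.4214 + 0.0001 = 0.4215.
Type II error: β = 1 − power = 1 − 0.4215 = 0.5785.

β ≈ 0.578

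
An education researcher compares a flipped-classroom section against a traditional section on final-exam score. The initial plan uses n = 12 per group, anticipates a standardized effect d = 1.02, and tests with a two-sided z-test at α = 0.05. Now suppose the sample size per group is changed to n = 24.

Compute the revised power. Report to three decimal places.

Power ≈ 0.942

With n = 24 per group: δ = d·√(n/2) = 1.02 × √(24/2) = 3.5334. Critical value z_{0.025} = 1.960.
Revised power = Φ(δ − 1.960) + Φ(−δ − 1.960) = Φ(1.573) + Φ(-5.493) = 0.9422 + 0.0000 = 0.9422.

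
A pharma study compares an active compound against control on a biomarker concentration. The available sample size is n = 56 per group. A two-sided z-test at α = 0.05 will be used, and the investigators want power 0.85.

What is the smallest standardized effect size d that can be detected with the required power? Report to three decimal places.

d ≈ 0.566

Need Φ(δ − 1.960) = 0.85, so δ = 1.960 + 1.036 = 2.996.
(Lower-tail contribution to power is negligible for δ > 0.)
δ = d·√(n/2) ⇒ d = δ/√(n/2) = 2.996/√(56/2) = 0.5663.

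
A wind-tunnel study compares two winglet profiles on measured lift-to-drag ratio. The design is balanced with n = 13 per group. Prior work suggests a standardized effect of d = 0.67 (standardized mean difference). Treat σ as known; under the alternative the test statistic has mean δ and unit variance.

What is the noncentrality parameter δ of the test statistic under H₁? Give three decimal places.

δ ≈ 1.708

The noncentrality parameter scales effect size by the design's sample-size factor: δ = d·√(n/2) = 0.67 × √(13/2) = 1.7082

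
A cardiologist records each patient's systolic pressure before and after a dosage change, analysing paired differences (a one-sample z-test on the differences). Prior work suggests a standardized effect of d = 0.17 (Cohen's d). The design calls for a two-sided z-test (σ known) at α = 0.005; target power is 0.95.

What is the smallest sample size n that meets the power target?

Set Φ(δ − 2.807) = 0.95; then δ − 2.807 = Φ⁻¹(0.95) = 1.645, giving δ = 4.452.
(For δ > 0 the lower-tail rejection region contributes negligibly to power, so the one-term inversion is standard.)
δ = d·√n ⇒ n = (δ/d)² = (4.452 / 0.17)² = 685.79.
Round up to the next whole unit.

n = 686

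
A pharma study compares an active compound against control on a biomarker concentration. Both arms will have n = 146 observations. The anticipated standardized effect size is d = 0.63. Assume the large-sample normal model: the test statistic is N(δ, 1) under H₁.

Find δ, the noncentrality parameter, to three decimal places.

δ = d·√(n/2) = 0.63 × √(146/2) = 5.3827

δ ≈ 5.383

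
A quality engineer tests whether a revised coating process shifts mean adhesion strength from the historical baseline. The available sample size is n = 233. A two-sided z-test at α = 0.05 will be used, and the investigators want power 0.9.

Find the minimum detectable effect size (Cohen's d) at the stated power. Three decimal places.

d ≈ 0.212

Need Φ(δ − 1.960) = 0.9, so δ = 1.960 + 1.282 = 3.242.
(The second rejection-region term Φ(−δ − z_{α/2}) is negligible and dropped.)
δ = d·√n ⇒ d = δ/√n = 3.242/√233 = 0.2124.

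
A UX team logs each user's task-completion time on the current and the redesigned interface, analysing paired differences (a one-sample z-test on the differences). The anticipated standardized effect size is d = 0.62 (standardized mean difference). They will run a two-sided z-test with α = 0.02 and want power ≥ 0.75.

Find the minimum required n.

Set Φ(δ − 2.326) = 0.75; then δ − 2.326 = Φ⁻¹(0.75) = 0.674, giving δ = 3.001.
(For δ > 0 the lower-tail rejection region contributes negligibly to power, so the one-term inversion is standard.)
δ = d·√n ⇒ n = (δ/d)² = (3.001 / 0.62)² = 23.43.
Round up to the next whole unit.

n = 24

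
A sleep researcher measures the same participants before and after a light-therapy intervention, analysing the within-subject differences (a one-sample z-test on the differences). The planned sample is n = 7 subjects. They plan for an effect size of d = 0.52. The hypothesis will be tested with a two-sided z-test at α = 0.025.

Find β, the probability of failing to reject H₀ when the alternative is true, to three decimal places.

Noncentrality parameter: δ = d·√n = 0.52 × √7 = 1.3758
Critical value for a two-sided test at α = 0.025: z_{α/2} = 2.241.
Power = Φ(δ − 2.241) + Φ(−δ − 2.241) = Φ(-0.866) + Φ(-3.617) = 0.1934 + 0.0001 = 0.1935.
Type II error: β = 1 − power = 1 − 0.1935 = 0.8065.

β ≈ 0.806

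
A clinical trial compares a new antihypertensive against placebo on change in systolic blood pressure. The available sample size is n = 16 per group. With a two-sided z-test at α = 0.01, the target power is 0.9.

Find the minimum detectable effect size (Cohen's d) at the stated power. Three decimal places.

Required noncentrality: δ = z_{0.005} + z_{0.10} = 2.576 + 1.282 = 3.857.
(The second rejection-region term Φ(−δ − z_{α/2}) is negligible and dropped.)
δ = d·√(n/2) ⇒ d = δ/√(n/2) = 3.857/√(16/2) = 1.3638.

d ≈ 1.364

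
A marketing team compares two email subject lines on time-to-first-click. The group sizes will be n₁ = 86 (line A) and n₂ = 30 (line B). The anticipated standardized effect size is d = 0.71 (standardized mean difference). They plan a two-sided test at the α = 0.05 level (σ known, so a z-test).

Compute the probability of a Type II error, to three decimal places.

β ≈ 0.082

Noncentrality parameter: δ = d / √(1/n₁ + 1/n₂) = 0.71 / √(1/86 + 1/30) = 3.3484
Two-sided α = 0.05 → critical value z_{0.025} = 1.960.
Power = Φ(δ − 1.960) + Φ(−δ − 1.960) = Φ(1.388) + Φ(-5.308) = 0.9175 + 0.0000 = 0.9175.
Type II error: β = 1 − power = 1 − 0.9175 = 0.0825.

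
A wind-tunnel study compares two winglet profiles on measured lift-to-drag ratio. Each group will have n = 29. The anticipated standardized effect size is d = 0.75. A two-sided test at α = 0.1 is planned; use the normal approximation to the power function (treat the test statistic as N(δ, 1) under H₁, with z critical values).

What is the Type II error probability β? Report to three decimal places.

Noncentrality parameter: δ = d·√(n/2) = 0.75 × √(29/2) = 2.8559
Critical value for a two-sided test at α = 0.1: z_{α/2} = 1.645.
Power = Φ(δ − 1.645) + Φ(−δ − 1.645) = Φ(1.211) + Φ(-4.501) = 0.8871 + 0.0000 = 0.8871.
Type II error: β = 1 − power = 1 − 0.8871 = 0.1129.

β ≈ 0.113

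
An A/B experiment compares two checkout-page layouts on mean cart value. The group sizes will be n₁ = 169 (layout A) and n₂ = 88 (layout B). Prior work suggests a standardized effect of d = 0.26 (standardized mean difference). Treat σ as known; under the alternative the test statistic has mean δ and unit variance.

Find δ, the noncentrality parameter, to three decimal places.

δ ≈ 1.978

δ = d / √(1/n₁ + 1/n₂) = 0.26 / √(1/169 + 1/88) = 1.9778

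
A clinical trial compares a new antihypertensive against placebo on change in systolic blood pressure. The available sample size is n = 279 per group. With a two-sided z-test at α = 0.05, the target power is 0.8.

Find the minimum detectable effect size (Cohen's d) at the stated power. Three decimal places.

Required noncentrality: δ = z_{0.025} + z_{0.20} = 1.960 + 0.842 = 2.802.
(The second rejection-region term Φ(−δ − z_{α/2}) is negligible and dropped.)
δ = d·√(n/2) ⇒ d = δ/√(n/2) = 2.802/√(279/2) = 0.2372.

d ≈ 0.237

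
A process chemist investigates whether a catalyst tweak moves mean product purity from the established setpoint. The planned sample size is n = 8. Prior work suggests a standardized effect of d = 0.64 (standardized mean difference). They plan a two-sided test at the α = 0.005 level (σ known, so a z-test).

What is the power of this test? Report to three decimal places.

Noncentrality parameter: δ = d·√n = 0.64 × √8 = 1.8102
Critical value for a two-sided test at α = 0.005: z_{α/2} = 2.807.
Power = Φ(δ − 2.807) + Φ(−δ − 2.807) = Φ(-0.997) + Φ(-4.617) = 0.1594 + 0.0000 = 0.1594.

Power ≈ 0.159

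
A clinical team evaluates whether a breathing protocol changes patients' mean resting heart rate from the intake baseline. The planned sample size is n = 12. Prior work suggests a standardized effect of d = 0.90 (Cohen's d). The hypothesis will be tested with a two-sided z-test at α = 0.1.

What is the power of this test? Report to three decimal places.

Noncentrality parameter: δ = d·√n = 0.90 × √12 = 3.1177
Two-sided α = 0.1 → critical value z_{0.05} = 1.645.
Power = Φ(δ − 1.645) + Φ(−δ − 1.645) = Φ(1.473) + Φ(-4.763) = 0.9296 + 0.0000 = 0.9296.

Power ≈ 0.930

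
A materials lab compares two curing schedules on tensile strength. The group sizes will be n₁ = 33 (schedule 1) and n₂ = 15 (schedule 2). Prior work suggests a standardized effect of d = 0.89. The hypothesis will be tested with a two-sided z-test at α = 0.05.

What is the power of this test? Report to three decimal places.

Power ≈ 0.815

Noncentrality parameter: δ = d / √(1/n₁ + 1/n₂) = 0.89 / √(1/33 + 1/15) = 2.8581
Two-sided α = 0.05 → critical value z_{0.025} = 1.960.
Power = Φ(δ − 1.960) + Φ(−δ − 1.960) = Φ(0.898) + Φ(-4.818) = 0.8154 + 0.0000 = 0.8154.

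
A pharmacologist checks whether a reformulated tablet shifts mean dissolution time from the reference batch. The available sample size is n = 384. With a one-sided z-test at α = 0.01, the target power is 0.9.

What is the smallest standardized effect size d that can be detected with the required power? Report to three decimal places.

Required noncentrality: δ = z_{0.01} + z_{0.10} = 2.326 + 1.282 = 3.608.
δ = d·√n ⇒ d = δ/√n = 3.608/√384 = 0.1841.

d ≈ 0.184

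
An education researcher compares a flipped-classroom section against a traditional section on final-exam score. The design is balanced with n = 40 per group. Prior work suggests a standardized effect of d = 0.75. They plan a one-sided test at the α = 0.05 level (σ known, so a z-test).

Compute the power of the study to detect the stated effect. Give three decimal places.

Power ≈ 0.956

Noncentrality parameter: δ = d·√(n/2) = 0.75 × √(40/2) = 3.3541
Critical value for a one-sided test at α = 0.05: z_α = 1.645.
Power = Φ(δ − 1.645) = Φ(1.709) = 0.9563.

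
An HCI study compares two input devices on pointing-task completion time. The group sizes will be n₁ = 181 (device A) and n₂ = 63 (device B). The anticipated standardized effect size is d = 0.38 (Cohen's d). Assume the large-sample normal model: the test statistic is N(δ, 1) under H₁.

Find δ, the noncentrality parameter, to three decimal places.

δ = d / √(1/n₁ + 1/n₂) = 0.38 / √(1/181 + 1/63) = 2.5978

δ ≈ 2.598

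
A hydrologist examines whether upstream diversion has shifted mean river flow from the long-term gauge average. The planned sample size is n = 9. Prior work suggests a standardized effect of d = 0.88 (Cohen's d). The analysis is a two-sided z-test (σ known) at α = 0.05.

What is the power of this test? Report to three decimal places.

Noncentrality parameter: δ = d·√n = 0.88 × √9 = 2.6400
Critical value for a two-sided test at α = 0.05: z_{α/2} = 1.960.
Power = Φ(δ − 1.960) + Φ(−δ − 1.960) = Φ(0.680) + Φ(-4.600) = 0.7518 + 0.0000 = 0.7518.

Power ≈ 0.752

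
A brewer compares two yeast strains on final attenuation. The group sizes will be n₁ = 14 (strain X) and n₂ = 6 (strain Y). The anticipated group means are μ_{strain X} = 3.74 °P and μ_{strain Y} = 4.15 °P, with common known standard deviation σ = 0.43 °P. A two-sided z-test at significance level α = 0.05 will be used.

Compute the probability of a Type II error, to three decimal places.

β ≈ 0.502

Standardized effect: d = |μ_{strain X} − μ_{strain Y}| / σ = |3.74 − 4.15| / 0.43 = 0.9535
Noncentrality parameter: δ = d / √(1/n₁ + 1/n₂) = 0.9535 / √(1/14 + 1/6) = 1.9541
Critical value for a two-sided test at α = 0.05: z_{α/2} = 1.960.
Power = Φ(δ − 1.960) + Φ(−δ − 1.960) = Φ(-0.006) + Φ(-3.914) = 0.4976 + 0.0000 = 0.4977.
Type II error: β = 1 − power = 1 − 0.4977 = 0.5023.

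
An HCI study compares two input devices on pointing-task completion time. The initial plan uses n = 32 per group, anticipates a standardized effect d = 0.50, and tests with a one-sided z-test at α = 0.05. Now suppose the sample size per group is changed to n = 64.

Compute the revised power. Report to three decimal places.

Power ≈ 0.882

With n = 64 per group: δ = d·√(n/2) = 0.50 × √(64/2) = 2.8284. Critical value z_{0.05} = 1.645.
Revised power = Φ(δ − 1.645) = Φ(1.184) = 0.8817.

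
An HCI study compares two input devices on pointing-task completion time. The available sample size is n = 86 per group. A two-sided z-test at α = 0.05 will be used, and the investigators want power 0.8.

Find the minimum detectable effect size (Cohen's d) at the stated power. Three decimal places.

Need Φ(δ − 1.960) = 0.8, so δ = 1.960 + 0.842 = 2.802.
(The second rejection-region term Φ(−δ − z_{α/2}) is negligible and dropped.)
δ = d·√(n/2) ⇒ d = δ/√(n/2) = 2.802/√(86/2) = 0.4272.

d ≈ 0.427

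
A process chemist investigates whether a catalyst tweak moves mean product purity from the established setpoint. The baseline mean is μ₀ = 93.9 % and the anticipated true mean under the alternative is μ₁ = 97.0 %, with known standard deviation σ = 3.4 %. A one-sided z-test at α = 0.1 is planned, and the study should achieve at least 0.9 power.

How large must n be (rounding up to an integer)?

Standardized effect: d = |μ₁ − μ₀| / σ = |97.0 − 93.9| / 3.4 = 0.9118
Set Φ(δ − 1.282) = 0.9; then δ − 1.282 = Φ⁻¹(0.9) = 1.282, giving δ = 2.563.
δ = d·√n ⇒ n = (δ/d)² = (2.563 / 0.9118)² = 7.90.
Rounding up, n = 8.

n = 8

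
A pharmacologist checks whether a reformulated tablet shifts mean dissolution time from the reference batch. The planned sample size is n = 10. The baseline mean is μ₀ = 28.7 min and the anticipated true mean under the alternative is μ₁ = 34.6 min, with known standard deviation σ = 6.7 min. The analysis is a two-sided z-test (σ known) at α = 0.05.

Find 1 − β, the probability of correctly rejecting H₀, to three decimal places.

Standardized effect: d = |μ₁ − μ₀| / σ = |34.6 − 28.7| / 6.7 = 0.8806
Noncentrality parameter: δ = d·√n = 0.8806 × √10 = 2.7847
Critical value for a two-sided test at α = 0.05: z_{α/2} = 1.960.
Power = Φ(δ − 1.960) + Φ(−δ − 1.960) = Φ(0.825) + Φ(-4.745) = 0.7952 + 0.0000 = 0.7952.

Power ≈ 0.795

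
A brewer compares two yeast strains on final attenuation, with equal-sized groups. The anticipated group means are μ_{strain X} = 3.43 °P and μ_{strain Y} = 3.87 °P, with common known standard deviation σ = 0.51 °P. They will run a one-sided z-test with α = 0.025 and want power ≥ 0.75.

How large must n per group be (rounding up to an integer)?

n = 19 per group

Standardized effect: d = |μ_{strain X} − μ_{strain Y}| / σ = |3.43 − 3.87| / 0.51 = 0.8627
Set Φ(δ − 1.960) = 0.75; then δ − 1.960 = Φ⁻¹(0.75) = 0.674, giving δ = 2.634.
δ = d·√(n/2) ⇒ n = 2(δ/d)² = 2 × (2.634 / 0.8627)² = 18.65.
Round up to the next whole unit.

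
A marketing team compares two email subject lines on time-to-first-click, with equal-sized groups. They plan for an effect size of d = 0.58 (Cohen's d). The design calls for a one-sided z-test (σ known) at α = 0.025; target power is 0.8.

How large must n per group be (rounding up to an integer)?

n = 47 per group

For power 0.8 need Φ(δ − z_{0.025}) = 0.8, so δ = z_{0.025} + z_{0.20} = 1.960 + 0.842 = 2.802.
δ = d·√(n/2) ⇒ n = 2(δ/d)² = 2 × (2.802 / 0.58)² = 46.66.
Round up to the next whole unit.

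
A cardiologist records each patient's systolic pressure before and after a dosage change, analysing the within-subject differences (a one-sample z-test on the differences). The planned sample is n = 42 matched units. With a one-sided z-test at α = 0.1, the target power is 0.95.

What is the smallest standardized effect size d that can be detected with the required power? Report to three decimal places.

Need Φ(δ − 1.282) = 0.95, so δ = 1.282 + 1.645 = 2.926.
δ = d·√n ⇒ d = δ/√n = 2.926/√42 = 0.4516.

d ≈ 0.452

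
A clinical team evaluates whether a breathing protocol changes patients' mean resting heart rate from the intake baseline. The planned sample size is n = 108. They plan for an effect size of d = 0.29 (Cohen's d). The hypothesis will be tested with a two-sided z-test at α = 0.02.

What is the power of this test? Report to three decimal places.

Noncentrality parameter: δ = d·√n = 0.29 × √108 = 3.0138
Two-sided α = 0.02 → critical value z_{0.01} = 2.326.
Power = Φ(δ − 2.326) + Φ(−δ − 2.326) = Φ(0.687) + Φ(-5.340) = 0.7541 + 0.0000 = 0.7541.

Power ≈ 0.754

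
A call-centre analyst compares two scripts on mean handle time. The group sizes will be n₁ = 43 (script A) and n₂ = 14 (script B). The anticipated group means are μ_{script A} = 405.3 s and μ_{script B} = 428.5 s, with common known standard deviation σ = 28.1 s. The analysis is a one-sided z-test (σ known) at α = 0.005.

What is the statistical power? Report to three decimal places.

Power ≈ 0.543

Standardized effect: d = |μ_{script A} − μ_{script B}| / σ = |405.3 − 428.5| / 28.1 = 0.8256
Noncentrality parameter: δ = d / √(1/n₁ + 1/n₂) = 0.8256 / √(1/43 + 1/14) = 2.6831
Critical value for a one-sided test at α = 0.005: z_α = 2.576.
Power = Φ(δ − 2.576) = Φ(0.107) = 0.5427.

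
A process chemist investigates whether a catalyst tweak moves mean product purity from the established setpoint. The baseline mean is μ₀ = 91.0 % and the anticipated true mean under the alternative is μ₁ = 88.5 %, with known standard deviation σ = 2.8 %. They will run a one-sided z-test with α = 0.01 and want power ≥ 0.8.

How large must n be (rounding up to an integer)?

n = 13

Standardized effect: d = |μ₁ − μ₀| / σ = |88.5 − 91.0| / 2.8 = 0.8929
Set Φ(δ − 2.326) = 0.8; then δ − 2.326 = Φ⁻¹(0.8) = 0.842, giving δ = 3.168.
δ = d·√n ⇒ n = (δ/d)² = (3.168 / 0.8929)² = 12.59.
Rounding up, n = 13.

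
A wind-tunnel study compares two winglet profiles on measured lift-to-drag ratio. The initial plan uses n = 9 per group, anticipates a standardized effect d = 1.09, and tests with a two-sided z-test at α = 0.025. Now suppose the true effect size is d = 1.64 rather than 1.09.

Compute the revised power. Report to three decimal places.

Power ≈ 0.892

With d = 1.64: δ = d·√(n/2) = 1.64 × √(9/2) = 3.4790. Critical value z_{0.0125} = 2.241.
Revised power = Φ(δ − 2.241) + Φ(−δ − 2.241) = Φ(1.238) + Φ(-5.720) = 0.8921 + 0.0000 = 0.8921.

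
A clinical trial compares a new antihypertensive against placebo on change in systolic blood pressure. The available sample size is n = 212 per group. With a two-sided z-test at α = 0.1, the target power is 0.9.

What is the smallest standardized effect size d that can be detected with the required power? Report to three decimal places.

Required noncentrality: δ = z_{0.05} + z_{0.10} = 1.645 + 1.282 = 2.926.
(Lower-tail contribution to power is negligible for δ > 0.)
δ = d·√(n/2) ⇒ d = δ/√(n/2) = 2.926/√(212/2) = 0.2842.

d ≈ 0.284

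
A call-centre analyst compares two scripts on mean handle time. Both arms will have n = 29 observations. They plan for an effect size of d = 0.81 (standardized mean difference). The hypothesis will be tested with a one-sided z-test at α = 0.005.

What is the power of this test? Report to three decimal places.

Noncentrality parameter: δ = d·√(n/2) = 0.81 × √(29/2) = 3.0844
One-sided α = 0.005 → critical value z_{0.005} = 2.576.
Power = P(Z > 2.576 − δ) = Φ(0.509) = 0.6945.

Power ≈ 0.694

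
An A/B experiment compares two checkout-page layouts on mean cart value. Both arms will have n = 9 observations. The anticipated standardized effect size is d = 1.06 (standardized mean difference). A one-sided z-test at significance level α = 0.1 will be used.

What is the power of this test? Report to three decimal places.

Power ≈ 0.833

Noncentrality parameter: λ = d·√(n/2) = 1.06 × √(9/2) = 2.2486
Critical value for a one-sided test at α = 0.1: z_α = 1.282.
Power = Φ(λ − 1.282) = Φ(0.967) = 0.8332.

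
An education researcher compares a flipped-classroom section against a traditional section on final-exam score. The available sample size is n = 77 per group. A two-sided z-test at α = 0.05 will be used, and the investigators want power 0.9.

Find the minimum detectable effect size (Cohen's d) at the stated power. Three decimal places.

Required noncentrality: δ = z_{0.025} + z_{0.10} = 1.960 + 1.282 = 3.242.
(Lower-tail contribution to power is negligible for δ > 0.)
δ = d·√(n/2) ⇒ d = δ/√(n/2) = 3.242/√(77/2) = 0.5224.

d ≈ 0.522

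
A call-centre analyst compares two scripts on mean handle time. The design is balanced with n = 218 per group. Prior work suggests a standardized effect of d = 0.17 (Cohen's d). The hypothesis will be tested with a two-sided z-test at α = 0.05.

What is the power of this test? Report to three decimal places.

Power ≈ 0.427

Noncentrality parameter: δ = d·√(n/2) = 0.17 × √(218/2) = 1.7749
Two-sided α = 0.05 → critical value z_{0.025} = 1.960.
Power = Φ(δ − 1.960) + Φ(−δ − 1.960) = Φ(-0.185) + Φ(-3.735) = 0.4266 + 0.0001 = 0.4267.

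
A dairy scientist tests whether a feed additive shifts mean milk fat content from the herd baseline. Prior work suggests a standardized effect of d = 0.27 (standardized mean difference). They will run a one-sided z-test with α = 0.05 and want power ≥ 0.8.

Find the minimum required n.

n = 85

Set Φ(δ − 1.645) = 0.8; then δ − 1.645 = Φ⁻¹(0.8) = 0.842, giving δ = 2.486.
δ = d·√n ⇒ n = (δ/d)² = (2.486 / 0.27)² = 84.81.
Round up to the next whole unit.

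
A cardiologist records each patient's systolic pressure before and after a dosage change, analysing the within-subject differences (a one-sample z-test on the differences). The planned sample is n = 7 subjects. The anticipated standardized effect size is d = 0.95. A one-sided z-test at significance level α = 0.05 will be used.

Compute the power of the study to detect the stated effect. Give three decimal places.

Noncentrality parameter: δ = d·√n = 0.95 × √7 = 2.5135
Critical value for a one-sided test at α = 0.05: z_α = 1.645.
Power = Φ(δ − 1.645) = Φ(0.869) = 0.8075.

Power ≈ 0.807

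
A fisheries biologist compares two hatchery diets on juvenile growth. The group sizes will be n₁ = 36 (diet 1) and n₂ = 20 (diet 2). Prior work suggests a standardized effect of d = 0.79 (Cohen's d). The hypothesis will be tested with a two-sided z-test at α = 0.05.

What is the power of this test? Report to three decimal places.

Noncentrality parameter: δ = d / √(1/n₁ + 1/n₂) = 0.79 / √(1/36 + 1/20) = 2.8327
Critical value for a two-sided test at α = 0.05: z_{α/2} = 1.960.
Power = Φ(δ − 1.960) + Φ(−δ − 1.960) = Φ(0.873) + Φ(-4.793) = 0.8086 + 0.0000 = 0.8086.

Power ≈ 0.809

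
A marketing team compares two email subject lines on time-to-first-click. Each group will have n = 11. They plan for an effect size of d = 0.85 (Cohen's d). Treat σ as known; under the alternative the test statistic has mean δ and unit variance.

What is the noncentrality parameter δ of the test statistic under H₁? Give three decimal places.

δ = d·√(n/2) = 0.85 × √(11/2) = 1.9934

δ ≈ 1.993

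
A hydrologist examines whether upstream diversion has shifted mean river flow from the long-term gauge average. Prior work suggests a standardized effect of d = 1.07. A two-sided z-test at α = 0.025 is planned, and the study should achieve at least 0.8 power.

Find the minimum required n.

Set Φ(δ − 2.241) = 0.8; then δ − 2.241 = Φ⁻¹(0.8) = 0.842, giving δ = 3.083.
(The Φ(−δ − z_{α/2}) term is vanishingly small for δ > 0 and is dropped in the standard sample-size formula.)
δ = d·√n ⇒ n = (δ/d)² = (3.083 / 1.07)² = 8.30.
Round up to the next whole unit.

n = 9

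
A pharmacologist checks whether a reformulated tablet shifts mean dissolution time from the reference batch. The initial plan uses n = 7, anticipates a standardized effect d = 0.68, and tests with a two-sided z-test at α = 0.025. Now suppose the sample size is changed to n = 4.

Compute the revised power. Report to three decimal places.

With n = 4: δ = d·√n = 0.68 × √4 = 1.3600. Critical value z_{0.0125} = 2.241.
Revised power = Φ(δ − 2.241) + Φ(−δ − 2.241) = Φ(-0.881) + Φ(-3.601) = 0.1890 + 0.0002 = 0.1892.

Power ≈ 0.189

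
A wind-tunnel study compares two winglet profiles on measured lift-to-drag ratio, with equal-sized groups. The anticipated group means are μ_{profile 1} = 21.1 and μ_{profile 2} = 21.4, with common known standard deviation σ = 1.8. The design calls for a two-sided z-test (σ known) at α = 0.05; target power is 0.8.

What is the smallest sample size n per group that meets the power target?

Standardized effect: d = |μ_{profile 1} − μ_{profile 2}| / σ = |21.1 − 21.4| / 1.8 = 0.1667
Set Φ(δ − 1.960) = 0.8; then δ − 1.960 = Φ⁻¹(0.8) = 0.842, giving δ = 2.802.
(For δ > 0 the lower-tail rejection region contributes negligibly to power, so the one-term inversion is standard.)
δ = d·√(n/2) ⇒ n = 2(δ/d)² = 2 × (2.802 / 0.1667)² = 565.12.
Round up to the next whole unit.

n = 566 per group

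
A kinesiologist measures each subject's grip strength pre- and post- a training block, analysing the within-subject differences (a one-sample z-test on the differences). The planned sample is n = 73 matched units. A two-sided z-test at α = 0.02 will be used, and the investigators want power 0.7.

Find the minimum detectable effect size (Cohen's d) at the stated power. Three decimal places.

Required noncentrality: δ = z_{0.01} + z_{0.30} = 2.326 + 0.524 = 2.851.
(The second rejection-region term Φ(−δ − z_{α/2}) is negligible and dropped.)
δ = d·√n ⇒ d = δ/√n = 2.851/√73 = 0.3337.

d ≈ 0.334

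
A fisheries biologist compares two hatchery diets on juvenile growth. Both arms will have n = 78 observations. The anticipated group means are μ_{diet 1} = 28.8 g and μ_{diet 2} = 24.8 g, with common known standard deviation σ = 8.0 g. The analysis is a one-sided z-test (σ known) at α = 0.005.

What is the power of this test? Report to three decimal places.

Standardized effect: d = |μ_{diet 1} − μ_{diet 2}| / σ = |28.8 − 24.8| / 8.0 = 0.5000
Noncentrality parameter: δ = d·√(n/2) = 0.5000 × √(78/2) = 3.1225
Critical value for a one-sided test at α = 0.005: z_α = 2.576.
Power = P(Z > 2.576 − δ) = Φ(0.547) = 0.7077.

Power ≈ 0.708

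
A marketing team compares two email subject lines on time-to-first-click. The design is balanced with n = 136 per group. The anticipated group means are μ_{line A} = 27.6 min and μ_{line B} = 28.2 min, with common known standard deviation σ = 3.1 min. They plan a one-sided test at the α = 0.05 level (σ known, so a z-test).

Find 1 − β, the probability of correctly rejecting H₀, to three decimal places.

Power ≈ 0.481

Standardized effect: d = |μ_{line A} − μ_{line B}| / σ = |27.6 − 28.2| / 3.1 = 0.1935
Noncentrality parameter: δ = d·√(n/2) = 0.1935 × √(136/2) = 1.5960
Critical value for a one-sided test at α = 0.05: z_α = 1.645.
Power = P(Z > 1.645 − δ) = Φ(-0.049) = 0.4805.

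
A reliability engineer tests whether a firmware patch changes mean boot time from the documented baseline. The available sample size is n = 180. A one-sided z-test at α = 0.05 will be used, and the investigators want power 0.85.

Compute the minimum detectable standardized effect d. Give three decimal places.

d ≈ 0.200

Required noncentrality: δ = z_{0.05} + z_{0.15} = 1.645 + 1.036 = 2.681.
δ = d·√n ⇒ d = δ/√n = 2.681/√180 = 0.1999.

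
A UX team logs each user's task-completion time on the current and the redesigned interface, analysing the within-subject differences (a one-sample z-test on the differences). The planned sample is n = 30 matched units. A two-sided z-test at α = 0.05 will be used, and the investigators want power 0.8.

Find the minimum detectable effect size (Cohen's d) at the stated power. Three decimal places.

d ≈ 0.511

Required noncentrality: δ = z_{0.025} + z_{0.20} = 1.960 + 0.842 = 2.802.
(Lower-tail contribution to power is negligible for δ > 0.)
δ = d·√n ⇒ d = δ/√n = 2.802/√30 = 0.5115.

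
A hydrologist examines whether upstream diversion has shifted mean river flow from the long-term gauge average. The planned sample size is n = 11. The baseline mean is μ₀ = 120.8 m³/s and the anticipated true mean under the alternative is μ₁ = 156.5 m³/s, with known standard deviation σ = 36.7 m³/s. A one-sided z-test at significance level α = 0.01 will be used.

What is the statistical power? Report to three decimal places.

Standardized effect: d = |μ₁ − μ₀| / σ = |156.5 − 120.8| / 36.7 = 0.9728
Noncentrality parameter: δ = d·√n = 0.9728 × √11 = 3.2263
One-sided α = 0.01 → critical value z_{0.01} = 2.326.
Power = P(Z > 2.326 − δ) = Φ(0.900) = 0.8159.

Power ≈ 0.816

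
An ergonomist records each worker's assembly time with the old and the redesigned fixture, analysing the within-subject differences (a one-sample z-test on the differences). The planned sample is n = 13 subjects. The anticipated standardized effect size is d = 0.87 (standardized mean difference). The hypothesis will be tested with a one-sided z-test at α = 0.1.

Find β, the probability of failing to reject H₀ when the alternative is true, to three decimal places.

Noncentrality parameter: δ = d·√n = 0.87 × √13 = 3.1368
One-sided α = 0.1 → critical value z_{0.1} = 1.282.
Power = P(Z > 1.282 − δ) = Φ(1.855) = 0.9682.
Type II error: β = 1 − power = 1 − 0.9682 = 0.0318.

β ≈ 0.032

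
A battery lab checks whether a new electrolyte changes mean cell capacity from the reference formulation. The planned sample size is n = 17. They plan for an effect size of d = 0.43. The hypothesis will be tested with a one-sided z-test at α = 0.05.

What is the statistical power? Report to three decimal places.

Noncentrality parameter: δ = d·√n = 0.43 × √17 = 1.7729
Critical value for a one-sided test at α = 0.05: z_α = 1.645.
Power = P(Z > 1.645 − δ) = Φ(0.128) = 0.5510.

Power ≈ 0.551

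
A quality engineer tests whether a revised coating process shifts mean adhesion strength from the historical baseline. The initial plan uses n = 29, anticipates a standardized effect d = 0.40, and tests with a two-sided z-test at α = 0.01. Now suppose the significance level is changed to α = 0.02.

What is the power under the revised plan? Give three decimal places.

Power ≈ 0.432

δ = d·√n = 0.40 × √29 = 2.1541 (unchanged). New critical value: z_{0.01} = 2.326.
Revised power = Φ(δ − 2.326) + Φ(−δ − 2.326) = Φ(-0.172) + Φ(-4.480) = 0.4316 + 0.0000 = 0.4316.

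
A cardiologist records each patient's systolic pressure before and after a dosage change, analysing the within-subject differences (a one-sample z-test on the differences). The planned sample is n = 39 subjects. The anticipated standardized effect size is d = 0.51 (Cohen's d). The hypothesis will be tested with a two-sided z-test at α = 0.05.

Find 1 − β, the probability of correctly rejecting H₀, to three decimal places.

Noncentrality parameter: δ = d·√n = 0.51 × √39 = 3.1849
Critical value for a two-sided test at α = 0.05: z_{α/2} = 1.960.
Power = Φ(δ − 1.960) + Φ(−δ − 1.960) = Φ(1.225) + Φ(-5.145) = 0.8897 + 0.0000 = 0.8897.

Power ≈ 0.890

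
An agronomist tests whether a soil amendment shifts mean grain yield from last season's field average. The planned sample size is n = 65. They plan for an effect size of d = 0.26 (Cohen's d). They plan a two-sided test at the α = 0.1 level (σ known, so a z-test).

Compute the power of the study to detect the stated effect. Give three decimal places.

Power ≈ 0.674

Noncentrality parameter: δ = d·√n = 0.26 × √65 = 2.0962
Two-sided α = 0.1 → critical value z_{0.05} = 1.645.
Power = Φ(δ − 1.645) + Φ(−δ − 1.645) = Φ(0.451) + Φ(-3.741) = 0.6741 + 0.0001 = 0.6742.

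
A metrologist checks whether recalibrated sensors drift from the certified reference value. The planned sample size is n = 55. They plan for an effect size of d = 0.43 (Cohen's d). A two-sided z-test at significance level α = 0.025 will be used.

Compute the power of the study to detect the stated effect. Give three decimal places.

Noncentrality parameter: δ = d·√n = 0.43 × √55 = 3.1890
Two-sided α = 0.025 → critical value z_{0.0125} = 2.241.
Power = Φ(δ − 2.241) + Φ(−δ − 2.241) = Φ(0.948) + Φ(-5.430) = 0.8283 + 0.0000 = 0.8283.

Power ≈ 0.828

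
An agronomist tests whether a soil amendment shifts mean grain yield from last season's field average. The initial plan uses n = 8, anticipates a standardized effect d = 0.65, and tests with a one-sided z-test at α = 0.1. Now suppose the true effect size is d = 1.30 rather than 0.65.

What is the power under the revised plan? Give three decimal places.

Power ≈ 0.992

With d = 1.30: δ = d·√n = 1.30 × √8 = 3.6770. Critical value z_{0.1} = 1.282.
Revised power = Φ(δ − 1.282) = Φ(2.395) = 0.9917.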